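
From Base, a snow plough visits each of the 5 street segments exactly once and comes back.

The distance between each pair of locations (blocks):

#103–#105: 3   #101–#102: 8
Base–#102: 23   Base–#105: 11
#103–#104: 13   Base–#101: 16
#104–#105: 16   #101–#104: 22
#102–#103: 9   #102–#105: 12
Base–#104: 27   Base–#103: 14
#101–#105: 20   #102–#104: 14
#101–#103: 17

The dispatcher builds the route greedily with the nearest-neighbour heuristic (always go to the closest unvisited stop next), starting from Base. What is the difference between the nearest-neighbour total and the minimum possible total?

From Base: #105=11, #103=14, #101=16, #102=23, #104=27 → choose #105 (11).
From #105: #103=3, #102=12, #104=16, #101=20 → choose #103 (3).
From #103: #102=9, #104=13, #101=17 → choose #102 (9).
From #102: #101=8, #104=14 → choose #101 (8).
From #101: #104=22 → choose #104 (22).
NN route Base → #105 → #103 → #102 → #101 → #104 → Base costs 80.
Optimal: Base → #101 → #102 → #104 → #103 → #105 → Base costs 65 (by enumerating all 60 distinct tours).
Excess = 80 − 65 = 15.

15 blocks longer than the optimal tour.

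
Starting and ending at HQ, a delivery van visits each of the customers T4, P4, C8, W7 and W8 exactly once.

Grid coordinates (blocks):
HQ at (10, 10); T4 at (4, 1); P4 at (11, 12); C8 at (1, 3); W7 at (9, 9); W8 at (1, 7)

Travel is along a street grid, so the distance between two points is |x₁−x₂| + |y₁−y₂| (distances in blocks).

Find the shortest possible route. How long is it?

HQ - T4 - P4 - C8 - W7 - W8 - HQ: 15+18+19+14+10+12 = 88
HQ - T4 - P4 - C8 - W8 - W7 - HQ: 15+18+19+4+10+2 = 68
HQ - T4 - P4 - W7 - C8 - W8 - HQ: 15+18+5+14+4+12 = 68
HQ - T4 - P4 - W7 - W8 - C8 - HQ: 15+18+5+10+4+16 = 68
HQ - T4 - P4 - W8 - C8 - W7 - HQ: 15+18+15+4+14+2 = 68
HQ - T4 - P4 - W8 - W7 - C8 - HQ: 15+18+15+10+14+16 = 88
HQ - T4 - C8 - P4 - W7 - W8 - HQ: 15+5+19+5+10+12 = 66
HQ - T4 - C8 - P4 - W8 - W7 - HQ: 15+5+19+15+10+2 = 66
HQ - T4 - C8 - W7 - P4 - W8 - HQ: 15+5+14+5+15+12 = 66
HQ - T4 - C8 - W7 - W8 - P4 - HQ: 15+5+14+10+15+3 = 62
HQ - T4 - C8 - W8 - P4 - W7 - HQ: 15+5+4+15+5+2 = 46
HQ - T4 - C8 - W8 - W7 - P4 - HQ: 15+5+4+10+5+3 = 42
HQ - T4 - W7 - P4 - C8 - W8 - HQ: 15+13+5+19+4+12 = 68
HQ - T4 - W7 - P4 - W8 - C8 - HQ: 15+13+5+15+4+16 = 68
… (46 more)
The minimum is 42.
One optimal route: HQ → T4 → C8 → W8 → W7 → P4 → HQ (or its reverse).

Minimum total distance: 42 blocks.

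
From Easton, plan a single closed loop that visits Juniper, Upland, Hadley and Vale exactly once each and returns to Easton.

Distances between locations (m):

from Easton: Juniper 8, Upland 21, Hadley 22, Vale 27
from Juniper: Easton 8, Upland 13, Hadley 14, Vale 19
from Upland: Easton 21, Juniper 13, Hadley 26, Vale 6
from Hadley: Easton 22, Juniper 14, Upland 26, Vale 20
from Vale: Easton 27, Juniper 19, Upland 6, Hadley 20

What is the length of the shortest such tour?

Minimum total distance: 69 m.

Easton-Juniper-Upland-Hadley-Vale-Easton: 8+13+26+20+27 = 94
Easton-Juniper-Upland-Vale-Hadley-Easton: 8+13+6+20+22 = 69
Easton-Juniper-Hadley-Upland-Vale-Easton: 8+14+26+6+27 = 81
Easton-Juniper-Hadley-Vale-Upland-Easton: 8+14+20+6+21 = 69
Easton-Juniper-Vale-Upland-Hadley-Easton: 8+19+6+26+22 = 81
Easton-Juniper-Vale-Hadley-Upland-Easton: 8+19+20+26+21 = 94
Easton-Upland-Juniper-Hadley-Vale-Easton: 21+13+14+20+27 = 95
Easton-Upland-Juniper-Vale-Hadley-Easton: 21+13+19+20+22 = 95
Easton-Upland-Hadley-Juniper-Vale-Easton: 21+26+14+19+27 = 107
Easton-Upland-Vale-Juniper-Hadley-Easton: 21+6+19+14+22 = 82
Easton-Hadley-Juniper-Upland-Vale-Easton: 22+14+13+6+27 = 82
Easton-Hadley-Upland-Juniper-Vale-Easton: 22+26+13+19+27 = 107
The minimum is 69.
One optimal route: Easton → Juniper → Upland → Vale → Hadley → Easton (or its reverse).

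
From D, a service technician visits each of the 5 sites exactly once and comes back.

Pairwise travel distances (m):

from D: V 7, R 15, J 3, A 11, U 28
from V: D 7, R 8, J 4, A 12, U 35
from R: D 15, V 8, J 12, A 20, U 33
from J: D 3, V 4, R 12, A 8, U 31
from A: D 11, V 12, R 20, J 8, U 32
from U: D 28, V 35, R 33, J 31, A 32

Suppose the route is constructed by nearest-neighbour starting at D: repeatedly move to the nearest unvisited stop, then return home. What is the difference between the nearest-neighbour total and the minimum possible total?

D: J=3, V=7, A=11, R=15, U=28 ⇒ J
J: V=4, A=8, R=12, U=31 ⇒ V
V: R=8, A=12, U=35 ⇒ R
R: A=20, U=33 ⇒ A
A: U=32 ⇒ U
NN route D → J → V → R → A → U → D costs 95.
Optimal: D → V → R → U → A → J → D costs 91 (by enumerating all 60 distinct tours).
Excess = 95 − 91 = 4.

4 m longer than the optimal tour.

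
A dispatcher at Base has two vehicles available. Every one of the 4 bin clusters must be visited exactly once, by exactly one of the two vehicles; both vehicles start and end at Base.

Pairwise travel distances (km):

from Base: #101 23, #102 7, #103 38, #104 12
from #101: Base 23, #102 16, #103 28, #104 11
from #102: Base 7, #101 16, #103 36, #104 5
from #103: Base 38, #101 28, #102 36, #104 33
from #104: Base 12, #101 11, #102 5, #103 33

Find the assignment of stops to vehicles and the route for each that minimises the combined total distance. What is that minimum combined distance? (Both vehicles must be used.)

103 km — the smallest possible combined total.

Try each way of splitting the stops between the two vehicles (each non-empty) and, for each split, find the best tour for each vehicle:
  {#101} + {#102, #103, #104}: 46 + 83 = 129
  {#102} + {#101, #103, #104}: 14 + 89 = 103
  {#101, #102} + {#103, #104}: 46 + 83 = 129
  {#103} + {#101, #102, #104}: 76 + 46 = 122
  {#101, #103} + {#102, #104}: 89 + 24 = 113
  {#102, #103} + {#101, #104}: 81 + 46 = 127
  … (7 splits in total)
Best: vehicle 1 Base → #102 → Base = 14; vehicle 2 Base → #103 → #101 → #104 → Base = 89; combined 103.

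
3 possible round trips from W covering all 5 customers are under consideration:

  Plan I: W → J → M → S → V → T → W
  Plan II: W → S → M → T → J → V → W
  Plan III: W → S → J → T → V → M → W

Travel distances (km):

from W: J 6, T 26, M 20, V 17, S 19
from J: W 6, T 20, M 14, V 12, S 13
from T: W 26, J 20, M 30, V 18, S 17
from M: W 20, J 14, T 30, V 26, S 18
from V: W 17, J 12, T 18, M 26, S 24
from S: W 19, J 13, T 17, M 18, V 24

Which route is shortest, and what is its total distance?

Plan I: 6 + 14 + 18 + 24 + 18 + 26 = 106
Plan II: 19 + 18 + 30 + 20 + 12 + 17 = 116
Plan III: 19 + 13 + 20 + 18 + 26 + 20 = 116

Shortest is Plan I, total 106 km.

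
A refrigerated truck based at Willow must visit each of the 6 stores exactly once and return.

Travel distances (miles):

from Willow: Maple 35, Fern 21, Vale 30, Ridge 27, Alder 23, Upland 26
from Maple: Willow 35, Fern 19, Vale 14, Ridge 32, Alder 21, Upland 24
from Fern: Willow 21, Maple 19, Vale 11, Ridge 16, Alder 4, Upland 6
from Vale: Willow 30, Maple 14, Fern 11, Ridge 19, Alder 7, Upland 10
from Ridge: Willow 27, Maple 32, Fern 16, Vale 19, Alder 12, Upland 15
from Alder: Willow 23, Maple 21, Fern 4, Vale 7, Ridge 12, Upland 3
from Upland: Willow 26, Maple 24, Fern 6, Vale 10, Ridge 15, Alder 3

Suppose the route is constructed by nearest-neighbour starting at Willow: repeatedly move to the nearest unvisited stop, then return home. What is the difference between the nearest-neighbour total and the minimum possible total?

5 miles longer than the optimal tour.

From Willow: Fern=21, Alder=23, Upland=26, Ridge=27, Vale=30, Maple=35 → choose Fern (21).
From Fern: Alder=4, Upland=6, Vale=11, Ridge=16, Maple=19 → choose Alder (4).
From Alder: Upland=3, Vale=7, Ridge=12, Maple=21 → choose Upland (3).
From Upland: Vale=10, Ridge=15, Maple=24 → choose Vale (10).
From Vale: Maple=14, Ridge=19 → choose Maple (14).
From Maple: Ridge=32 → choose Ridge (32).
NN route Willow → Fern → Alder → Upland → Vale → Maple → Ridge → Willow costs 111.
Optimal: Willow → Fern → Maple → Vale → Alder → Upland → Ridge → Willow costs 106 (by enumerating all 360 distinct tours).
Excess = 111 − 106 = 5.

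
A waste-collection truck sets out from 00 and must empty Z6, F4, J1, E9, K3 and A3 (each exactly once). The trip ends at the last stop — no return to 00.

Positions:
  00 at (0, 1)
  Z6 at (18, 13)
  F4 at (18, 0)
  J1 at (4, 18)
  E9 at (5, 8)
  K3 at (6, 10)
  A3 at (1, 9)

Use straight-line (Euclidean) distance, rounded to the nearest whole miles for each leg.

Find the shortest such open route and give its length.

There are 6! = 720 possible orderings.
00→Z6→F4→J1→E9→K3→A3: 22+13+23+10+2+5 = 75
00→Z6→F4→J1→E9→A3→K3: 22+13+23+10+4+5 = 77
00→Z6→F4→J1→K3→E9→A3: 22+13+23+8+2+4 = 72
00→Z6→F4→J1→K3→A3→E9: 22+13+23+8+5+4 = 75
00→Z6→F4→J1→A3→E9→K3: 22+13+23+9+4+2 = 73
00→Z6→F4→J1→A3→K3→E9: 22+13+23+9+5+2 = 74
00→Z6→F4→E9→J1→K3→A3: 22+13+15+10+8+5 = 73
00→Z6→F4→E9→J1→A3→K3: 22+13+15+10+9+5 = 74
… (712 more)
00→A3→E9→K3→J1→Z6→F4: 8+4+2+8+15+13 = 50  ← best
The minimum is 50.
One shortest path: 00 → A3 → E9 → K3 → J1 → Z6 → F4.

Shortest open route: 50 miles.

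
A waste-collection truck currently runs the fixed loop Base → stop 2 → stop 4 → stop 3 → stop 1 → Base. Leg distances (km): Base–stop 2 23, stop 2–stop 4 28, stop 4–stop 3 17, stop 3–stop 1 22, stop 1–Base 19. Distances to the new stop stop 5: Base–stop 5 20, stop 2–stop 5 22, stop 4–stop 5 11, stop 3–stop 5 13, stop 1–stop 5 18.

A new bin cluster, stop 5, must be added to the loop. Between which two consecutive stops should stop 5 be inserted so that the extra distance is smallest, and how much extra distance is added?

Insertion cost between consecutive stops i–j is d(i,stop 5) + d(stop 5,j) − d(i,j):
  between Base and stop 2: 20 + 22 − 23 = 19
  between stop 2 and stop 4: 22 + 11 − 28 = 5
  between stop 4 and stop 3: 11 + 13 − 17 = 7
  between stop 3 and stop 1: 13 + 18 − 22 = 9
  between stop 1 and Base: 18 + 20 − 19 = 19
Cheapest insertion is between stop 2 and stop 4, adding 5.
New total = 109 + 5 = 114.

Adding 5 km by placing stop 5 on the stop 2–stop 4 leg.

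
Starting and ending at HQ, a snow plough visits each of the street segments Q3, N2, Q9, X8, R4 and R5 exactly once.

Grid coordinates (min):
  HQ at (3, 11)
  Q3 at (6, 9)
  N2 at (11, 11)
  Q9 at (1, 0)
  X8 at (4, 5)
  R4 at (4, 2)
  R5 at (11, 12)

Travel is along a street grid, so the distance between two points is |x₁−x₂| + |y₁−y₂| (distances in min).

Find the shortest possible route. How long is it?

Minimum total distance: 44 min.

HQ - Q3 - N2 - Q9 - X8 - R4 - R5 - HQ: 5+7+21+8+3+17+9 = 70
HQ - Q3 - N2 - Q9 - X8 - R5 - R4 - HQ: 5+7+21+8+14+17+10 = 82
HQ - Q3 - N2 - Q9 - R4 - X8 - R5 - HQ: 5+7+21+5+3+14+9 = 64
HQ - Q3 - N2 - Q9 - R4 - R5 - X8 - HQ: 5+7+21+5+17+14+7 = 76
HQ - Q3 - N2 - Q9 - R5 - X8 - R4 - HQ: 5+7+21+22+14+3+10 = 82
HQ - Q3 - N2 - Q9 - R5 - R4 - X8 - HQ: 5+7+21+22+17+3+7 = 82
HQ - Q3 - N2 - X8 - Q9 - R4 - R5 - HQ: 5+7+13+8+5+17+9 = 64
HQ - Q3 - N2 - X8 - Q9 - R5 - R4 - HQ: 5+7+13+8+22+17+10 = 82
… (352 more)
HQ - N2 - R5 - Q3 - X8 - R4 - Q9 - HQ: 8+1+8+6+3+5+13 = 44  ← best
The minimum is 44.
One optimal route: HQ → N2 → R5 → Q3 → X8 → R4 → Q9 → HQ (or its reverse).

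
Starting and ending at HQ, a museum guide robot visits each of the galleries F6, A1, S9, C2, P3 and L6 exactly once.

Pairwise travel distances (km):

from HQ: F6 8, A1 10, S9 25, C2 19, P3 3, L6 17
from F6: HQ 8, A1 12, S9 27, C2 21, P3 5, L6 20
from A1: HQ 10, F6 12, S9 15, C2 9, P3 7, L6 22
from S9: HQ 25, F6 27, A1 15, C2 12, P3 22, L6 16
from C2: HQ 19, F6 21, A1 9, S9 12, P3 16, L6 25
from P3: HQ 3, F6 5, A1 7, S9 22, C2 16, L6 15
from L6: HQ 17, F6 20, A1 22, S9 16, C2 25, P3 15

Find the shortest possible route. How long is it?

74 km — the shortest possible round trip.

With 6 stops there are 6!/2 = 360 distinct round trips (a route and its reverse cost the same).
HQ→F6→A1→S9→C2→P3→L6→HQ: 8+12+15+12+16+15+17 = 95
HQ→F6→A1→S9→C2→L6→P3→HQ: 8+12+15+12+25+15+3 = 90
HQ→F6→A1→S9→P3→C2→L6→HQ: 8+12+15+22+16+25+17 = 115
HQ→F6→A1→S9→P3→L6→C2→HQ: 8+12+15+22+15+25+19 = 116
HQ→F6→A1→S9→L6→C2→P3→HQ: 8+12+15+16+25+16+3 = 95
HQ→F6→A1→S9→L6→P3→C2→HQ: 8+12+15+16+15+16+19 = 101
HQ→F6→A1→C2→S9→P3→L6→HQ: 8+12+9+12+22+15+17 = 95
HQ→F6→A1→C2→S9→L6→P3→HQ: 8+12+9+12+16+15+3 = 75
… (352 more)
HQ→F6→P3→A1→C2→S9→L6→HQ: 8+5+7+9+12+16+17 = 74  ← best
The minimum is 74.
One optimal route: HQ → F6 → P3 → A1 → C2 → S9 → L6 → HQ (or its reverse).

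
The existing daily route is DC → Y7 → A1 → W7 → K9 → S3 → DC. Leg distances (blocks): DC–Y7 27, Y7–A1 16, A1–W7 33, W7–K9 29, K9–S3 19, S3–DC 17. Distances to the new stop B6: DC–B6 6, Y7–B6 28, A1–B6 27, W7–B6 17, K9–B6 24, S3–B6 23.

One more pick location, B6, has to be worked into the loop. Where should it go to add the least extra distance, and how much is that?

+7 blocks — insert B6 between DC and Y7.

Insertion cost between consecutive stops i–j is d(i,B6) + d(B6,j) − d(i,j):
  between DC and Y7: 6 + 28 − 27 = 7
  between Y7 and A1: 28 + 27 − 16 = 39
  between A1 and W7: 27 + 17 − 33 = 11
  between W7 and K9: 17 + 24 − 29 = 12
  between K9 and S3: 24 + 23 − 19 = 28
  between S3 and DC: 23 + 6 − 17 = 12
Cheapest insertion is between DC and Y7, adding 7.
New total = 141 + 7 = 148.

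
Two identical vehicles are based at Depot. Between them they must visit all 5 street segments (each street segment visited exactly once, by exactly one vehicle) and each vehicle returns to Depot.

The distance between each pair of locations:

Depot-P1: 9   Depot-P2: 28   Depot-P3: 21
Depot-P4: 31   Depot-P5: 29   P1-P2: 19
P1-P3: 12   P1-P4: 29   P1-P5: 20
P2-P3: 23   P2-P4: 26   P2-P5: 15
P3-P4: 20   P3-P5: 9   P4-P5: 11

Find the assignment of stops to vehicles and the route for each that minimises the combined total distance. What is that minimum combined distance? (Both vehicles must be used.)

Check every non-empty split of the stops between the two vehicles; for each half take its own optimal tour:
  {P1} + {P2, P3, P4, P5}: 18 + 95 = 113
  {P2} + {P1, P3, P4, P5}: 56 + 72 = 128
  {P1, P2} + {P3, P4, P5}: 56 + 72 = 128
  {P3} + {P1, P2, P4, P5}: 42 + 85 = 127
  {P1, P3} + {P2, P4, P5}: 42 + 85 = 127
  {P2, P3} + {P1, P4, P5}: 72 + 71 = 143
  … (15 splits in total)
Best: vehicle 1 Depot → P1 → Depot = 18; vehicle 2 Depot → P2 → P4 → P5 → P3 → Depot = 95; combined 113.

113 — the smallest possible combined total.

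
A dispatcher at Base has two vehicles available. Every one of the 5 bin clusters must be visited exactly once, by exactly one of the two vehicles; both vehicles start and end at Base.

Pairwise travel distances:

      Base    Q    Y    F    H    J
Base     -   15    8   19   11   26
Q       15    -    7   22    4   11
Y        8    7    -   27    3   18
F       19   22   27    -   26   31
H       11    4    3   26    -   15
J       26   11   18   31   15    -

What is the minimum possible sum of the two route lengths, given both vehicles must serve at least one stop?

There are 2^4 − 1 = 15 ways to divide the 5 stops into two non-empty groups. For each, the best each vehicle can do is its own shortest tour through its group:
  {Q} + {Y, F, H, J}: 30 + 76 = 106
  {Y} + {Q, F, H, J}: 16 + 76 = 92
  {Q, Y} + {F, H, J}: 30 + 76 = 106
  {F} + {Q, Y, H, J}: 38 + 52 = 90
  {Q, F} + {Y, H, J}: 56 + 52 = 108
  {Y, F} + {Q, H, J}: 54 + 52 = 106
  … (15 splits in total)
Best: vehicle 1 Base → F → Base = 38; vehicle 2 Base → Q → J → H → Y → Base = 52; combined 90.

Minimum combined distance: 90.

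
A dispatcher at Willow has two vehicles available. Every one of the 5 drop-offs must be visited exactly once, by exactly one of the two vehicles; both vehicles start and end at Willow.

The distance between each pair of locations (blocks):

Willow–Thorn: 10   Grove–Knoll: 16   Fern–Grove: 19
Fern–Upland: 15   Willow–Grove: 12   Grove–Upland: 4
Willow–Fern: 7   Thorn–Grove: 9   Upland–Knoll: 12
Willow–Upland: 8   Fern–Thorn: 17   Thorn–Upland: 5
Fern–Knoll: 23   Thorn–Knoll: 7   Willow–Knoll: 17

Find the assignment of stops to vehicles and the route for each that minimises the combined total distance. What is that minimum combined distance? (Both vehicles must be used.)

59 blocks — the smallest possible combined total.

There are 2^4 − 1 = 15 ways to divide the 5 stops into two non-empty groups. For each, the best each vehicle can do is its own shortest tour through its group:
  {Fern} + {Thorn, Grove, Upland, Knoll}: 14 + 45 = 59
  {Thorn} + {Fern, Grove, Upland, Knoll}: 20 + 58 = 78
  {Fern, Thorn} + {Grove, Upland, Knoll}: 34 + 45 = 79
  {Grove} + {Fern, Thorn, Upland, Knoll}: 24 + 50 = 74
  {Fern, Grove} + {Thorn, Upland, Knoll}: 38 + 37 = 75
  {Thorn, Grove} + {Fern, Upland, Knoll}: 31 + 50 = 81
  … (15 splits in total)
Best: vehicle 1 Willow → Fern → Willow = 14; vehicle 2 Willow → Thorn → Knoll → Grove → Upland → Willow = 45; combined 59.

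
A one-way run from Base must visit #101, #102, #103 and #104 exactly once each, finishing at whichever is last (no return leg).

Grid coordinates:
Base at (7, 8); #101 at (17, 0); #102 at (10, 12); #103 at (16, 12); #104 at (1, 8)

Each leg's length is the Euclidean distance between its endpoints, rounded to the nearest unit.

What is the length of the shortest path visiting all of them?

There are 4! = 24 possible orderings.
Base→#101→#102→#103→#104: 13+14+6+16 = 49
Base→#101→#102→#104→#103: 13+14+10+16 = 53
Base→#101→#103→#102→#104: 13+12+6+10 = 41
Base→#101→#103→#104→#102: 13+12+16+10 = 51
Base→#101→#104→#102→#103: 13+18+10+6 = 47
Base→#101→#104→#103→#102: 13+18+16+6 = 53
Base→#102→#101→#103→#104: 5+14+12+16 = 47
Base→#102→#101→#104→#103: 5+14+18+16 = 53
Base→#102→#103→#101→#104: 5+6+12+18 = 41
Base→#102→#103→#104→#101: 5+6+16+18 = 45
Base→#102→#104→#101→#103: 5+10+18+12 = 45
Base→#102→#104→#103→#101: 5+10+16+12 = 43
Base→#103→#101→#102→#104: 10+12+14+10 = 46
Base→#103→#101→#104→#102: 10+12+18+10 = 50
… (10 more)
Base→#104→#102→#103→#101: 6+10+6+12 = 34  ← best
The minimum is 34.
One shortest path: Base → #104 → #102 → #103 → #101.

Shortest open route: 34.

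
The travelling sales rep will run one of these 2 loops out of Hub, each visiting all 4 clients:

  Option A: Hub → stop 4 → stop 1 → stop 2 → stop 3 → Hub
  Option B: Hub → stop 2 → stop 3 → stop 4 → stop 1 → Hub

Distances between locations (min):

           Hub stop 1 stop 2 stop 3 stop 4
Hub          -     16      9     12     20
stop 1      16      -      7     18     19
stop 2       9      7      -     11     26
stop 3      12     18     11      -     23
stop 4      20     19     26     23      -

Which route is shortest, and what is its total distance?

69 min — Option A is the shortest.

Option A: 20 + 19 + 7 + 11 + 12 = 69
Option B: 9 + 11 + 23 + 19 + 16 = 78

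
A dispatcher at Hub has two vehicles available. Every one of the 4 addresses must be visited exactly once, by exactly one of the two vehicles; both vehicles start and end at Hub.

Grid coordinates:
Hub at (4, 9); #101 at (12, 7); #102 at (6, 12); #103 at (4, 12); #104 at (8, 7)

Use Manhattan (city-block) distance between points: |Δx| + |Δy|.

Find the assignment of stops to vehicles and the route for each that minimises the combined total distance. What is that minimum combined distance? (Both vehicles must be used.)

30 — the smallest possible combined total.

There are 2^3 − 1 = 7 ways to divide the 4 stops into two non-empty groups. For each, the best each vehicle can do is its own shortest tour through its group:
  {#101} + {#102, #103, #104}: 20 + 18 = 38
  {#102} + {#101, #103, #104}: 10 + 26 = 36
  {#101, #102} + {#103, #104}: 26 + 18 = 44
  {#103} + {#101, #102, #104}: 6 + 26 = 32
  {#101, #103} + {#102, #104}: 26 + 18 = 44
  {#102, #103} + {#101, #104}: 10 + 20 = 30
  … (7 splits in total)
Best: vehicle 1 Hub → #102 → #103 → Hub = 10; vehicle 2 Hub → #101 → #104 → Hub = 20; combined 30.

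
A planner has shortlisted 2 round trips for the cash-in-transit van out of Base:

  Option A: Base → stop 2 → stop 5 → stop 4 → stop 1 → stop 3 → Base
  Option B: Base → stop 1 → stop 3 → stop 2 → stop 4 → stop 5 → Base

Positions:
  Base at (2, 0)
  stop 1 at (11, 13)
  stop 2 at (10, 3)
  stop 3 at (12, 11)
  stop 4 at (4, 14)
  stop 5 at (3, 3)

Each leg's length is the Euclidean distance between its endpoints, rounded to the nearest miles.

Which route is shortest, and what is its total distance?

Option A: 9 + 7 + 11 + 7 + 2 + 15 = 51
Option B: 16 + 2 + 8 + 13 + 11 + 3 = 53

Shortest is Option A, total 51 miles.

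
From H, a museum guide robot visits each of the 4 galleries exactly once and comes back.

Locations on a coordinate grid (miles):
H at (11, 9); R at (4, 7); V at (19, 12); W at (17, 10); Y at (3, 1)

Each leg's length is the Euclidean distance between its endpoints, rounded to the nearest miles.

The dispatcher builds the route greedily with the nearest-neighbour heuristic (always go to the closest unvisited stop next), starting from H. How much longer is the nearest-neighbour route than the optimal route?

From H: W=6, R=7, V=9, Y=11 → choose W (6).
From W: V=3, R=13, Y=17 → choose V (3).
From V: R=16, Y=19 → choose R (16).
From R: Y=6 → choose Y (6).
NN route H → W → V → R → Y → H costs 42.
Optimal: H → R → Y → V → W → H costs 41 (by enumerating all 12 distinct tours).
Excess = 42 − 41 = 1.

The nearest-neighbour route is 1 miles longer than optimal.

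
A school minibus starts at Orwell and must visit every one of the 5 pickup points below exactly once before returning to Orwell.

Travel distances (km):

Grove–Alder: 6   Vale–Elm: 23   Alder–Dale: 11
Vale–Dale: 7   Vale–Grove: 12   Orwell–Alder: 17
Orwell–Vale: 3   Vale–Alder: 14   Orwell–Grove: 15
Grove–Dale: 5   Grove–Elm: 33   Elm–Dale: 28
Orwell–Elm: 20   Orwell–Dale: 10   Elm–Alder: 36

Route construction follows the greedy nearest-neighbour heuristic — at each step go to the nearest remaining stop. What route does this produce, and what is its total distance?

77 km along Orwell → Vale → Dale → Grove → Alder → Elm → Orwell.

From Orwell: distances to unvisited — Vale=3, Dale=10, Grove=15, Alder=17, Elm=20. Nearest is Vale (3).
From Vale: distances to unvisited — Dale=7, Grove=12, Alder=14, Elm=23. Nearest is Dale (7).
From Dale: distances to unvisited — Grove=5, Alder=11, Elm=28. Nearest is Grove (5).
From Grove: distances to unvisited — Alder=6, Elm=33. Nearest is Alder (6).
From Alder: distances to unvisited — Elm=36. Nearest is Elm (36).
Return Elm→Orwell: 20.
Total = 3 + 7 + 5 + 6 + 36 + 20 = 77.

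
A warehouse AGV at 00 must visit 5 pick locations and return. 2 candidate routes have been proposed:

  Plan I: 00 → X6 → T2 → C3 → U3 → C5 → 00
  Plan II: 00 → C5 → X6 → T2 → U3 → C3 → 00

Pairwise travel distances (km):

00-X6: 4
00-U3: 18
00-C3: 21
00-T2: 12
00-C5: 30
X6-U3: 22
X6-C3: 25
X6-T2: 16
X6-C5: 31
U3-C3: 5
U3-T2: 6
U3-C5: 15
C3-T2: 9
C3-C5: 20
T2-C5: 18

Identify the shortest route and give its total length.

Shortest is Plan I, total 79 km.

Plan I: 4 + 16 + 9 + 5 + 15 + 30 = 79
Plan II: 30 + 31 + 16 + 6 + 5 + 21 = 109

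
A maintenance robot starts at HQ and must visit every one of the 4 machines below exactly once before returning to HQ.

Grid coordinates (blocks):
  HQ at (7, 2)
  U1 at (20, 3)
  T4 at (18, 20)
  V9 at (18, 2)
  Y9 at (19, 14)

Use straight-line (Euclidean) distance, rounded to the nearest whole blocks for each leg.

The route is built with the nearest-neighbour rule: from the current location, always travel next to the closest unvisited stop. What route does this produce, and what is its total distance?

51 blocks along HQ → V9 → U1 → Y9 → T4 → HQ.

At HQ the remaining stops are V9 11, U1 13, Y9 17, T4 21; go to V9.
At V9 the remaining stops are U1 2, Y9 12, T4 18; go to U1.
At U1 the remaining stops are Y9 11, T4 17; go to Y9.
At Y9 the remaining stops are T4 6; go to T4.
Return T4→HQ: 21.
Total = 11 + 2 + 11 + 6 + 21 = 51.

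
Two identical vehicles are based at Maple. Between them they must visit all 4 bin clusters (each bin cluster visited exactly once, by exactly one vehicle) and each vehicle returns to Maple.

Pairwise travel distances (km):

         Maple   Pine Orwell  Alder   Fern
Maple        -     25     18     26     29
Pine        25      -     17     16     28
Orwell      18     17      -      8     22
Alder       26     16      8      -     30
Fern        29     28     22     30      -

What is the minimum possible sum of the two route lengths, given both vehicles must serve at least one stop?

Try each way of splitting the stops between the two vehicles (each non-empty) and, for each split, find the best tour for each vehicle:
  {Pine} + {Orwell, Alder, Fern}: 50 + 85 = 135
  {Orwell} + {Pine, Alder, Fern}: 36 + 99 = 135
  {Pine, Orwell} + {Alder, Fern}: 60 + 85 = 145
  {Alder} + {Pine, Orwell, Fern}: 52 + 92 = 144
  {Pine, Alder} + {Orwell, Fern}: 67 + 69 = 136
  {Orwell, Alder} + {Pine, Fern}: 52 + 82 = 134
  … (7 splits in total)
  {Pine, Orwell, Alder} + {Fern}: 67 + 58 = 125  ← best
Best: vehicle 1 Maple → Pine → Alder → Orwell → Maple = 67; vehicle 2 Maple → Fern → Maple = 58; combined 125.

125 km — the smallest possible combined total.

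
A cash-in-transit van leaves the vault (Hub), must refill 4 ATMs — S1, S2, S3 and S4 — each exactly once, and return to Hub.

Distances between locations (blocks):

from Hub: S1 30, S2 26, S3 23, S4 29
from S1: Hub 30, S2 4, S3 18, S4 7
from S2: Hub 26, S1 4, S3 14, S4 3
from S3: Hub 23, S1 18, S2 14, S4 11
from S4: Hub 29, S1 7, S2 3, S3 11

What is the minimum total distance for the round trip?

With 4 stops there are 4!/2 = 12 distinct round trips (a route and its reverse cost the same).
Hub - S1 - S2 - S3 - S4 - Hub: 30+4+14+11+29 = 88
Hub - S1 - S2 - S4 - S3 - Hub: 30+4+3+11+23 = 71
Hub - S1 - S3 - S2 - S4 - Hub: 30+18+14+3+29 = 94
Hub - S1 - S3 - S4 - S2 - Hub: 30+18+11+3+26 = 88
Hub - S1 - S4 - S2 - S3 - Hub: 30+7+3+14+23 = 77
Hub - S1 - S4 - S3 - S2 - Hub: 30+7+11+14+26 = 88
Hub - S2 - S1 - S3 - S4 - Hub: 26+4+18+11+29 = 88
Hub - S2 - S1 - S4 - S3 - Hub: 26+4+7+11+23 = 71
Hub - S2 - S3 - S1 - S4 - Hub: 26+14+18+7+29 = 94
Hub - S2 - S4 - S1 - S3 - Hub: 26+3+7+18+23 = 77
Hub - S3 - S1 - S2 - S4 - Hub: 23+18+4+3+29 = 77
Hub - S3 - S2 - S1 - S4 - Hub: 23+14+4+7+29 = 77
The minimum is 71.
One optimal route: Hub → S1 → S2 → S4 → S3 → Hub (or its reverse).

71 blocks — the shortest possible round trip.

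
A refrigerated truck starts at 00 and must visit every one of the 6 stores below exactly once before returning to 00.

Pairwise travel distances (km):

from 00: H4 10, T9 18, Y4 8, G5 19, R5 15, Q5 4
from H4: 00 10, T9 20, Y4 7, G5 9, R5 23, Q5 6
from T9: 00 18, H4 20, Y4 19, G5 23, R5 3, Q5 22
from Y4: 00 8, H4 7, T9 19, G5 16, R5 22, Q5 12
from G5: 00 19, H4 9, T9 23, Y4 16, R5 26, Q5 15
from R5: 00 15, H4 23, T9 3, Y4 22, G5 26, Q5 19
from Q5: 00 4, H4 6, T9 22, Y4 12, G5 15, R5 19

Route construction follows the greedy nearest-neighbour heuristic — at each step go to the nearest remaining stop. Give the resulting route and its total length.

Total distance 74 km via the nearest-neighbour route 00 → Q5 → H4 → Y4 → G5 → T9 → R5 → 00.

From 00: distances to unvisited — Q5=4, Y4=8, H4=10, R5=15, T9=18, G5=19. Nearest is Q5 (4).
From Q5: distances to unvisited — H4=6, Y4=12, G5=15, R5=19, T9=22. Nearest is H4 (6).
From H4: distances to unvisited — Y4=7, G5=9, T9=20, R5=23. Nearest is Y4 (7).
From Y4: distances to unvisited — G5=16, T9=19, R5=22. Nearest is G5 (16).
From G5: distances to unvisited — T9=23, R5=26. Nearest is T9 (23).
From T9: distances to unvisited — R5=3. Nearest is R5 (3).
Return R5→00: 15.
Total = 4 + 6 + 7 + 16 + 23 + 3 + 15 = 74.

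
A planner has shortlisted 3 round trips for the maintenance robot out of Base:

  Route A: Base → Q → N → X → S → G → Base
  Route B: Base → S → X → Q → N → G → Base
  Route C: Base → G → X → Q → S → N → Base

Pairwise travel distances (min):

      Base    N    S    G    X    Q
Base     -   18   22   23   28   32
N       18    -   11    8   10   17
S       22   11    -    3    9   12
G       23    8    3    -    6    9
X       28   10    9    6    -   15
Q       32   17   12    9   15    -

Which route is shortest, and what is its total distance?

Route A: 32 + 17 + 10 + 9 + 3 + 23 = 94
Route B: 22 + 9 + 15 + 17 + 8 + 23 = 94
Route C: 23 + 6 + 15 + 12 + 11 + 18 = 85

Shortest is Route C, total 85 min.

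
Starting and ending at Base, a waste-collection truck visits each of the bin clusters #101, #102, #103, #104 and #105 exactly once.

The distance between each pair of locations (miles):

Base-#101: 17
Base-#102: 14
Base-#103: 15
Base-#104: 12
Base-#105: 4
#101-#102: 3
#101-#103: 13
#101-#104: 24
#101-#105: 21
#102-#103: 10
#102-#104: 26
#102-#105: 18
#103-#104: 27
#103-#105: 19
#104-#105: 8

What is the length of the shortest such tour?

With 5 stops there are 5!/2 = 60 distinct round trips (a route and its reverse cost the same).
Base → #101 → #102 → #103 → #104 → #105 → Base: 17+3+10+27+8+4 = 69
Base → #101 → #102 → #103 → #105 → #104 → Base: 17+3+10+19+8+12 = 69
Base → #101 → #102 → #104 → #103 → #105 → Base: 17+3+26+27+19+4 = 96
Base → #101 → #102 → #104 → #105 → #103 → Base: 17+3+26+8+19+15 = 88
Base → #101 → #102 → #105 → #103 → #104 → Base: 17+3+18+19+27+12 = 96
Base → #101 → #102 → #105 → #104 → #103 → Base: 17+3+18+8+27+15 = 88
Base → #101 → #103 → #102 → #104 → #105 → Base: 17+13+10+26+8+4 = 78
Base → #101 → #103 → #102 → #105 → #104 → Base: 17+13+10+18+8+12 = 78
Base → #101 → #103 → #104 → #102 → #105 → Base: 17+13+27+26+18+4 = 105
Base → #101 → #103 → #104 → #105 → #102 → Base: 17+13+27+8+18+14 = 97
Base → #101 → #103 → #105 → #102 → #104 → Base: 17+13+19+18+26+12 = 105
Base → #101 → #103 → #105 → #104 → #102 → Base: 17+13+19+8+26+14 = 97
Base → #101 → #104 → #102 → #103 → #105 → Base: 17+24+26+10+19+4 = 100
Base → #101 → #104 → #102 → #105 → #103 → Base: 17+24+26+18+19+15 = 119
… (46 more)
Base → #103 → #102 → #101 → #104 → #105 → Base: 15+10+3+24+8+4 = 64  ← best
The minimum is 64.
One optimal route: Base → #103 → #102 → #101 → #104 → #105 → Base (or its reverse).

Minimum total distance: 64 miles.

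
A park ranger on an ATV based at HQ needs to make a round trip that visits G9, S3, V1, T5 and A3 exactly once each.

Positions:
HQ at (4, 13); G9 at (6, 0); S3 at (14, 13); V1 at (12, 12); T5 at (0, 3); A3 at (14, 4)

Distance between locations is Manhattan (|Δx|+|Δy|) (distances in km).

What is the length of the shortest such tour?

HQ→G9→S3→V1→T5→A3→HQ: 15+21+3+21+15+19 = 94
HQ→G9→S3→V1→A3→T5→HQ: 15+21+3+10+15+14 = 78
HQ→G9→S3→T5→V1→A3→HQ: 15+21+24+21+10+19 = 110
HQ→G9→S3→T5→A3→V1→HQ: 15+21+24+15+10+9 = 94
HQ→G9→S3→A3→V1→T5→HQ: 15+21+9+10+21+14 = 90
HQ→G9→S3→A3→T5→V1→HQ: 15+21+9+15+21+9 = 90
HQ→G9→V1→S3→T5→A3→HQ: 15+18+3+24+15+19 = 94
HQ→G9→V1→S3→A3→T5→HQ: 15+18+3+9+15+14 = 74
HQ→G9→V1→T5→S3→A3→HQ: 15+18+21+24+9+19 = 106
HQ→G9→V1→T5→A3→S3→HQ: 15+18+21+15+9+10 = 88
HQ→G9→V1→A3→S3→T5→HQ: 15+18+10+9+24+14 = 90
HQ→G9→V1→A3→T5→S3→HQ: 15+18+10+15+24+10 = 92
HQ→G9→T5→S3→V1→A3→HQ: 15+9+24+3+10+19 = 80
HQ→G9→T5→S3→A3→V1→HQ: 15+9+24+9+10+9 = 76
… (46 more)
HQ→V1→S3→A3→G9→T5→HQ: 9+3+9+12+9+14 = 56  ← best
The minimum is 56.
One optimal route: HQ → V1 → S3 → A3 → G9 → T5 → HQ (or its reverse).

Shortest round trip = 56 km.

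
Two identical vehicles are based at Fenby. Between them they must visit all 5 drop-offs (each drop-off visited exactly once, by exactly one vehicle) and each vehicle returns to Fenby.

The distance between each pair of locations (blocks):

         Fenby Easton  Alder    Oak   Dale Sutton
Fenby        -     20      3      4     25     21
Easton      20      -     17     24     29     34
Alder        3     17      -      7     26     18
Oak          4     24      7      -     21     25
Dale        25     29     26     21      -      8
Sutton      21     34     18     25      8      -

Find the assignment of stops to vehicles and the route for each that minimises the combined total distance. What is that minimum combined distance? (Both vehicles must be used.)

Check every non-empty split of the stops between the two vehicles; for each half take its own optimal tour:
  {Easton} + {Alder, Oak, Dale, Sutton}: 40 + 54 = 94
  {Alder} + {Easton, Oak, Dale, Sutton}: 6 + 86 = 92
  {Easton, Alder} + {Oak, Dale, Sutton}: 40 + 54 = 94
  {Oak} + {Easton, Alder, Dale, Sutton}: 8 + 78 = 86
  {Easton, Oak} + {Alder, Dale, Sutton}: 48 + 54 = 102
  {Alder, Oak} + {Easton, Dale, Sutton}: 14 + 78 = 92
  … (15 splits in total)
Best: vehicle 1 Fenby → Oak → Fenby = 8; vehicle 2 Fenby → Easton → Dale → Sutton → Alder → Fenby = 78; combined 86.

86 blocks — the smallest possible combined total.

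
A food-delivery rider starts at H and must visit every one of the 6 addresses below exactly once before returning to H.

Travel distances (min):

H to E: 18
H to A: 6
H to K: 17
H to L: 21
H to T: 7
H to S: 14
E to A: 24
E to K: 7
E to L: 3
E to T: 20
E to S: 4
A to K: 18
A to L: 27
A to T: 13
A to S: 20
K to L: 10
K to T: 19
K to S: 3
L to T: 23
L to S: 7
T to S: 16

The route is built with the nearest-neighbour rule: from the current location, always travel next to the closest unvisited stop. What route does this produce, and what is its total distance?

69 min along H → A → T → S → K → E → L → H.

H → [A:6 / T:7 / S:14 / K:17 / E:18 / L:21] → A (6)
A → [T:13 / K:18 / S:20 / E:24 / L:27] → T (13)
T → [S:16 / K:19 / E:20 / L:23] → S (16)
S → [K:3 / E:4 / L:7] → K (3)
K → [E:7 / L:10] → E (7)
E → [L:3] → L (3)
Return L→H: 21.
Total = 6 + 13 + 16 + 3 + 7 + 3 + 21 = 69.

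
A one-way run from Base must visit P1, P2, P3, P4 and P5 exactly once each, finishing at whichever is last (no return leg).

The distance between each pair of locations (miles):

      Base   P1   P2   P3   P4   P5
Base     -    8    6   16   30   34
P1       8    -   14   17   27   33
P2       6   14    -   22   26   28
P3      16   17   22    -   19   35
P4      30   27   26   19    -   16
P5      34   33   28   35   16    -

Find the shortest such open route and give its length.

Shortest open route: 72 miles.

There are 5! = 120 possible orderings.
Base → P1 → P2 → P3 → P4 → P5: 8+14+22+19+16 = 79
Base → P1 → P2 → P3 → P5 → P4: 8+14+22+35+16 = 95
Base → P1 → P2 → P4 → P3 → P5: 8+14+26+19+35 = 102
Base → P1 → P2 → P4 → P5 → P3: 8+14+26+16+35 = 99
Base → P1 → P2 → P5 → P3 → P4: 8+14+28+35+19 = 104
Base → P1 → P2 → P5 → P4 → P3: 8+14+28+16+19 = 85
Base → P1 → P3 → P2 → P4 → P5: 8+17+22+26+16 = 89
Base → P1 → P3 → P2 → P5 → P4: 8+17+22+28+16 = 91
Base → P1 → P3 → P4 → P2 → P5: 8+17+19+26+28 = 98
Base → P1 → P3 → P4 → P5 → P2: 8+17+19+16+28 = 88
Base → P1 → P3 → P5 → P2 → P4: 8+17+35+28+26 = 114
Base → P1 → P3 → P5 → P4 → P2: 8+17+35+16+26 = 102
Base → P1 → P4 → P2 → P3 → P5: 8+27+26+22+35 = 118
Base → P1 → P4 → P2 → P5 → P3: 8+27+26+28+35 = 124
… (106 more)
Base → P2 → P1 → P3 → P4 → P5: 6+14+17+19+16 = 72  ← best
The minimum is 72.
One shortest path: Base → P2 → P1 → P3 → P4 → P5.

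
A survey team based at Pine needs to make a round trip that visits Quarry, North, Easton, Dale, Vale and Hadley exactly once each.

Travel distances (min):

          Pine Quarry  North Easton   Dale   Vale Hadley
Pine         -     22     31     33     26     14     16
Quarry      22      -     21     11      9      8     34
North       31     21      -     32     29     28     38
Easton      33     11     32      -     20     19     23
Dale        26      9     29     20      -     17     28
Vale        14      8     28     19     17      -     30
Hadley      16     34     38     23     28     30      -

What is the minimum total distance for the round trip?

130 min — the shortest possible round trip.

Pine→Quarry→North→Easton→Dale→Vale→Hadley→Pine: 22+21+32+20+17+30+16 = 158
Pine→Quarry→North→Easton→Dale→Hadley→Vale→Pine: 22+21+32+20+28+30+14 = 167
Pine→Quarry→North→Easton→Vale→Dale→Hadley→Pine: 22+21+32+19+17+28+16 = 155
Pine→Quarry→North→Easton→Vale→Hadley→Dale→Pine: 22+21+32+19+30+28+26 = 178
Pine→Quarry→North→Easton→Hadley→Dale→Vale→Pine: 22+21+32+23+28+17+14 = 157
Pine→Quarry→North→Easton→Hadley→Vale→Dale→Pine: 22+21+32+23+30+17+26 = 171
Pine→Quarry→North→Dale→Easton→Vale→Hadley→Pine: 22+21+29+20+19+30+16 = 157
Pine→Quarry→North→Dale→Easton→Hadley→Vale→Pine: 22+21+29+20+23+30+14 = 159
… (352 more)
Pine→Vale→North→Dale→Quarry→Easton→Hadley→Pine: 14+28+29+9+11+23+16 = 130  ← best
The minimum is 130.
One optimal route: Pine → Vale → North → Dale → Quarry → Easton → Hadley → Pine (or its reverse).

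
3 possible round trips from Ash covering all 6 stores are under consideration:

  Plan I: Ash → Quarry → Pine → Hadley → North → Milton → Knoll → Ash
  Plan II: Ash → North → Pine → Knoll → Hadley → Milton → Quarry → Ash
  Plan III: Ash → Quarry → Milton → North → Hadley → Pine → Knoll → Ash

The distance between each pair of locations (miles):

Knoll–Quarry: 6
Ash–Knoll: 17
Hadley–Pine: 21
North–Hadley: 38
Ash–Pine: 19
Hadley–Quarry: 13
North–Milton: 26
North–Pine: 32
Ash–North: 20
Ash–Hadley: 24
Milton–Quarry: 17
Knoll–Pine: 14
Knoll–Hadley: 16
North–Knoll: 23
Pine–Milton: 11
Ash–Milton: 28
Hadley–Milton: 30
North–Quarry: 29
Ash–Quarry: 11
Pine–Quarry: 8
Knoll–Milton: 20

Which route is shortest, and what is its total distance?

140 miles — Plan II is the shortest.

Plan I: 11 + 8 + 21 + 38 + 26 + 20 + 17 = 141
Plan II: 20 + 32 + 14 + 16 + 30 + 17 + 11 = 140
Plan III: 11 + 17 + 26 + 38 + 21 + 14 + 17 = 144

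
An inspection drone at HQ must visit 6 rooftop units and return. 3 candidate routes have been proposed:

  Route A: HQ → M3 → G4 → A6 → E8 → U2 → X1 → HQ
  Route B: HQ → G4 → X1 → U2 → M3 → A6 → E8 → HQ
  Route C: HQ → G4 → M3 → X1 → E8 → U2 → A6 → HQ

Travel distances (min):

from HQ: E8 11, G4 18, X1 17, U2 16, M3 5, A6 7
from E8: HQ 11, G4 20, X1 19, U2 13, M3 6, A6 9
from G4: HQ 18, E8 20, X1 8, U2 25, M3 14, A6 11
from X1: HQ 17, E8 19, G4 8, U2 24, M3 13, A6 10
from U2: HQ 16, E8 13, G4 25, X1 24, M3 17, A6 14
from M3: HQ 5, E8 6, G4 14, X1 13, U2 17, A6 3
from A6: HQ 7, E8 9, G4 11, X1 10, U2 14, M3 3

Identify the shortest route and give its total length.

90 min — Route B is the shortest.

Route A: 5 + 14 + 11 + 9 + 13 + 24 + 17 = 93
Route B: 18 + 8 + 24 + 17 + 3 + 9 + 11 = 90
Route C: 18 + 14 + 13 + 19 + 13 + 14 + 7 = 98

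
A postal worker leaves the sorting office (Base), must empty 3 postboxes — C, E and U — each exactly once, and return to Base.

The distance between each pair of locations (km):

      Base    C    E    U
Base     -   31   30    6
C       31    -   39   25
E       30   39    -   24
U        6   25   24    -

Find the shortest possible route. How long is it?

Minimum total distance: 100 km.

With 3 stops there are 3!/2 = 3 distinct round trips (a route and its reverse cost the same).
Base-C-E-U-Base: 31+39+24+6 = 100
Base-C-U-E-Base: 31+25+24+30 = 110
Base-E-C-U-Base: 30+39+25+6 = 100
The minimum is 100.
One optimal route: Base → C → E → U → Base (or its reverse).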